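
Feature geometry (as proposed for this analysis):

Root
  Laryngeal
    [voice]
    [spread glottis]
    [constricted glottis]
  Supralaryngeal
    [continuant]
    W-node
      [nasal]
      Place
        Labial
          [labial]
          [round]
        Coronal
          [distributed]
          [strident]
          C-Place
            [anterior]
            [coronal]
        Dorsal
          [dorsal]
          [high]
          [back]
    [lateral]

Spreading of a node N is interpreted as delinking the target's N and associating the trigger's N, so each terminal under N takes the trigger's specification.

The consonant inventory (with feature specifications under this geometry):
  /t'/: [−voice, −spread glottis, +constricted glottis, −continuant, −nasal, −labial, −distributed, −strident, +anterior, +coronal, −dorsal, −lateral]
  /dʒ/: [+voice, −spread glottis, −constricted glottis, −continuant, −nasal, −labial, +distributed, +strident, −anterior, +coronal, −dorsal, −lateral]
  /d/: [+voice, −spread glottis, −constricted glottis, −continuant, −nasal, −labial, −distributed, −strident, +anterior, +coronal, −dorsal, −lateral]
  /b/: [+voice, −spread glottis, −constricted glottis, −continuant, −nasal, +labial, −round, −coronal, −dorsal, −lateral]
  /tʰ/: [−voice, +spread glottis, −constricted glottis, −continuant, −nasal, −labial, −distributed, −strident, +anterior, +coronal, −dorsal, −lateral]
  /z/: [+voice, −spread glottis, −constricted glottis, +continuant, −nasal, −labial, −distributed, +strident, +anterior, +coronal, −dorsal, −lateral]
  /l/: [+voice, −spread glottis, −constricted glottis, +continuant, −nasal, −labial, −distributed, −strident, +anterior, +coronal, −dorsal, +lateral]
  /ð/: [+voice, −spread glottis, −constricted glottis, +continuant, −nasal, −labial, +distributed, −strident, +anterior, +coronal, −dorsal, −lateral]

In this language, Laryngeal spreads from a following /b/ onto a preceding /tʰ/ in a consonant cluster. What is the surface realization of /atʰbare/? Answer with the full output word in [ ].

[adbare]

The Laryngeal node dominates the terminals [voice], [spread glottis], [constricted glottis].
Spreading Laryngeal from /b/ onto /tʰ/ replaces those values with /b/'s: [+voice], [−spread glottis], [−constricted glottis]. Features outside Laryngeal ([continuant], [nasal], [labial], …) stay as in /tʰ/.
Among the inventory, only /d/ has exactly this specification, giving the surface form [adbare].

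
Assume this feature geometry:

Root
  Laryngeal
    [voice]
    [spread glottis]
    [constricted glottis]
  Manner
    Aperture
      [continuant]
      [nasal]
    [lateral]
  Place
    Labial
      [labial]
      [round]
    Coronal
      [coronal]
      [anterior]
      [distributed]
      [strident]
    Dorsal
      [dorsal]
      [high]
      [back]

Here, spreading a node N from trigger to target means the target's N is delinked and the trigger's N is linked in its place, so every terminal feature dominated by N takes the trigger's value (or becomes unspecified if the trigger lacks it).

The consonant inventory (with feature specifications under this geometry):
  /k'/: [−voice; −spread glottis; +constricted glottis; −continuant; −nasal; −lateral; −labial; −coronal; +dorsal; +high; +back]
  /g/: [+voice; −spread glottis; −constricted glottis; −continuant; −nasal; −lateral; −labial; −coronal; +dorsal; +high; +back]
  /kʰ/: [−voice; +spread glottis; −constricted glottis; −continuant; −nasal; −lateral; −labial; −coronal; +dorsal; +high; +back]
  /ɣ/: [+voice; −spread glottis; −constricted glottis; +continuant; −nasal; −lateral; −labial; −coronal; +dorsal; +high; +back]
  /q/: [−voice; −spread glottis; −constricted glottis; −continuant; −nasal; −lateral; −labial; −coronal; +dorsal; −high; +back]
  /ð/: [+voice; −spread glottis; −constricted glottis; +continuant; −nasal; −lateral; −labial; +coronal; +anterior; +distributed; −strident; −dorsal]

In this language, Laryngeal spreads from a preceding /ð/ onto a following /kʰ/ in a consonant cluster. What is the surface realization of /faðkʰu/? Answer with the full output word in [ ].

Laryngeal immediately or transitively dominates [voice], [spread glottis], [constricted glottis].
After delinking /kʰ/'s Laryngeal and linking /ð/'s, the affected terminals become [+voice], [−spread glottis], [−constricted glottis]; [continuant], [nasal], [lateral], … (outside Laryngeal) are retained from /kʰ/.
The resulting bundle matches /g/ in the inventory; substituting it for /kʰ/ gives [faðgu].

[faðgu]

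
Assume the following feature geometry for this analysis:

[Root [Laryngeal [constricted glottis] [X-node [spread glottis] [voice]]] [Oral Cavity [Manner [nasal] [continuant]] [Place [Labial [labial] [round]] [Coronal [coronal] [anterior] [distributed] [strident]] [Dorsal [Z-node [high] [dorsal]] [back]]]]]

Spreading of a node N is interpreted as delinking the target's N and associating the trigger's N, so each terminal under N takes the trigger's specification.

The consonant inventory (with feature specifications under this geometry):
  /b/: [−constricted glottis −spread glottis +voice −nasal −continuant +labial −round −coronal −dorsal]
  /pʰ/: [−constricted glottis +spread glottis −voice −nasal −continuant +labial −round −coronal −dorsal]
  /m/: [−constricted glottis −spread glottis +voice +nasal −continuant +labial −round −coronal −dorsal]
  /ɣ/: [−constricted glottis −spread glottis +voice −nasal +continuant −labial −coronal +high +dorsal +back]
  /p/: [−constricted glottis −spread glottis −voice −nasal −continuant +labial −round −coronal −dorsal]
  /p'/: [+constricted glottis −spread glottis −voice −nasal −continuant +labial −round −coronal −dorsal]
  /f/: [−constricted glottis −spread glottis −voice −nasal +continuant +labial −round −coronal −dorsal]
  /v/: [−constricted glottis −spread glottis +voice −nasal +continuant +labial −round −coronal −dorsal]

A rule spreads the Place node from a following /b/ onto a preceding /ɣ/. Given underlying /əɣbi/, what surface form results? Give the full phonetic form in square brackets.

Place immediately or transitively dominates [labial], [round], [coronal], [anterior], [distributed], [strident], [high], [dorsal], [back].
The target acquires /b/'s values for everything under Place — [+labial], [−round], [−coronal], [−dorsal] — while keeping its own [constricted glottis], [spread glottis], [voice], ….
Among the inventory, only /v/ has exactly this specification, giving the surface form [əvbi].

[əvbi]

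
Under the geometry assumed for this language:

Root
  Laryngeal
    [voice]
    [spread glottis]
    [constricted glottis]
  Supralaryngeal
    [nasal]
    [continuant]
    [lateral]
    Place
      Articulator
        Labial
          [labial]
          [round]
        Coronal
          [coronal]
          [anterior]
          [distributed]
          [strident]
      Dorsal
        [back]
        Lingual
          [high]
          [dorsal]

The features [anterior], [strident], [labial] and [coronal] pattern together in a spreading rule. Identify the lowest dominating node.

Articulator

[anterior] is immediately dominated by Coronal.
[strident] is immediately dominated by Coronal.
[labial] is immediately dominated by Labial.
[coronal] is immediately dominated by Coronal.
These paths first converge at Articulator; no daughter of Articulator dominates all 4 features, so Articulator is the minimal constituent.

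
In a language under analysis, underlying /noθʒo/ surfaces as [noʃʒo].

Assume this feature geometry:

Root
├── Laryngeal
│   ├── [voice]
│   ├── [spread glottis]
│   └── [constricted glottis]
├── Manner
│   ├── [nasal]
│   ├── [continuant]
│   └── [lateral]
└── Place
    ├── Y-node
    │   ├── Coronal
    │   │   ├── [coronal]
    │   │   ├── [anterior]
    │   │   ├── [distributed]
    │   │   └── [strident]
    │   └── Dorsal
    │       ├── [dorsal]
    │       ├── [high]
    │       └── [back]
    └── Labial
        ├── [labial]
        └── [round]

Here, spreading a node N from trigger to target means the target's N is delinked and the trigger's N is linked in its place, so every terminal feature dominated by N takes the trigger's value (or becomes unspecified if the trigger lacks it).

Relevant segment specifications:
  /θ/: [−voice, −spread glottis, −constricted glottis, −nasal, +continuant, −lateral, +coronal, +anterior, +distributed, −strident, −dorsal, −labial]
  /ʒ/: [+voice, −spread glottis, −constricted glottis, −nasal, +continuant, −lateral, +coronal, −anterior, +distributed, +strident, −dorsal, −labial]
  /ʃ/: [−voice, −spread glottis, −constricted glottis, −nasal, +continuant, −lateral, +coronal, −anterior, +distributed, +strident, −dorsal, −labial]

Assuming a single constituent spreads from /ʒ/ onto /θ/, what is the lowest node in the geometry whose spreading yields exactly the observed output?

Coronal

/θ/ and [ʃ] differ in [anterior], [strident]; every other specified feature is identical.
The smallest constituent containing every changed terminal is Coronal — each of its daughters lacks at least one of the affected features.
Delinking /θ/'s Coronal and associating /ʒ/'s Coronal gives precisely the feature bundle of [ʃ].
[voice] stays as in /θ/ although /ʒ/ differs there, so no node dominating it spread; among the remaining candidates Coronal is the lowest that derives the output.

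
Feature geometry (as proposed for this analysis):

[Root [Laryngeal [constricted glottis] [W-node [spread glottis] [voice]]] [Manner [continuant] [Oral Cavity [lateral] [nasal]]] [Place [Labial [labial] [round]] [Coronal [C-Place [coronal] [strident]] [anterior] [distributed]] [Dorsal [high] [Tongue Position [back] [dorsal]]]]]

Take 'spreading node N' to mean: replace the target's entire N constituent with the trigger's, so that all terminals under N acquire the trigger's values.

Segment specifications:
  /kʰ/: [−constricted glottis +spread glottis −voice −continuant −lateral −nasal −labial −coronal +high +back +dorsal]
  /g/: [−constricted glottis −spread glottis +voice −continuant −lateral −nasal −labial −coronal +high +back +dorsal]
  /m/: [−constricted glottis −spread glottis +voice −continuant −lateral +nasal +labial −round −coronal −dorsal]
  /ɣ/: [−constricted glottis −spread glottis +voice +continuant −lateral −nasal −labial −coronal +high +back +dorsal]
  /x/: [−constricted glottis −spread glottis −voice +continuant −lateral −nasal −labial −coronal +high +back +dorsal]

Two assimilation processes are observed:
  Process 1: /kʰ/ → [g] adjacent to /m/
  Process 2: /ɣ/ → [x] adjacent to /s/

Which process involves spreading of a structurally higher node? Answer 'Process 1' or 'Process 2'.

Process 1

Process 1 alters [voice], [spread glottis]; the lowest common ancestor is W-node (depth 2 from Root).
In Process 2, [voice] changes, so the minimal spreading node is [voice] at depth 3.
Depth 2 < depth 3; Process 1 involves the structurally higher constituent W-node.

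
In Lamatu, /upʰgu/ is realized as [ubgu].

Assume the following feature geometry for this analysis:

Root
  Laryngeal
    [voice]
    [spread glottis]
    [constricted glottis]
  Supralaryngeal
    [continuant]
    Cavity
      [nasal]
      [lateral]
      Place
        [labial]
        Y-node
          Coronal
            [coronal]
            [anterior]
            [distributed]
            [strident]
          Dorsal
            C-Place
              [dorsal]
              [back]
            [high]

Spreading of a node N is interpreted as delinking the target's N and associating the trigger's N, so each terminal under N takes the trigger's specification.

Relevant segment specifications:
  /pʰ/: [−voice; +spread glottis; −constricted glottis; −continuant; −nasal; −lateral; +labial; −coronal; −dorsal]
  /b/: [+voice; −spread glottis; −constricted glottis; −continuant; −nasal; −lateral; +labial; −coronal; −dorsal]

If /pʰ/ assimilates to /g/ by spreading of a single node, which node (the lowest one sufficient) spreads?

Laryngeal

Comparing /pʰ/ with its surface form [b], the features that change are [voice], [spread glottis].
The smallest constituent containing every changed terminal is Laryngeal — each of its daughters lacks at least one of the affected features.
If Laryngeal spreads, every terminal under it takes /g/'s value, producing [b] as observed.
Had Root spread, [dorsal], [labial] would have taken /g/'s values; they stay as in /pʰ/, confirming the spreading constituent is exactly Laryngeal.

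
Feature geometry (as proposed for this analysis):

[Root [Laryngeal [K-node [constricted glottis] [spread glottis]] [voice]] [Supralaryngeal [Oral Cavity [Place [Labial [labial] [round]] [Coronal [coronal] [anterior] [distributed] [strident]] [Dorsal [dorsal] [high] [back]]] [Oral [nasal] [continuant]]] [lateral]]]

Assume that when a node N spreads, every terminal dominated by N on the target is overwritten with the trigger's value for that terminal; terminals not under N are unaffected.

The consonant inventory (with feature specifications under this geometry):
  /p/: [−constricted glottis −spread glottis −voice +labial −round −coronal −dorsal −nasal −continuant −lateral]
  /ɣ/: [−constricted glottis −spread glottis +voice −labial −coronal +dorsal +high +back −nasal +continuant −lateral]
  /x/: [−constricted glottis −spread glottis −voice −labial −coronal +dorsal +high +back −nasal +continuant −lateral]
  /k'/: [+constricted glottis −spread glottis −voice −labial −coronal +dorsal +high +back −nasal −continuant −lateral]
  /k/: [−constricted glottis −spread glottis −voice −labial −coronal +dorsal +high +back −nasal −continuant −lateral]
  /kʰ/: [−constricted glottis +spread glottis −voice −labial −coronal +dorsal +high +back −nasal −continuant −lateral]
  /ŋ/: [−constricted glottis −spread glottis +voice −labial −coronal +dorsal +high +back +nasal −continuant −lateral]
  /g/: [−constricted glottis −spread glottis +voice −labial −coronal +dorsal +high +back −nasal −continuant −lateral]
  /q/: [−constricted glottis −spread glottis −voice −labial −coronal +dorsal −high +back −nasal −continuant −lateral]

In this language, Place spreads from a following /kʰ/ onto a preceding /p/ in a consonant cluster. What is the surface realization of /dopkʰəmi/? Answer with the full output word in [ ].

Place immediately or transitively dominates [labial], [round], [coronal], [anterior], [distributed], [strident], [dorsal], [high], [back].
Spreading Place from /kʰ/ onto /p/ replaces those values with /kʰ/'s: [−labial], [−coronal], [+dorsal], [+high], [+back]. Features outside Place ([constricted glottis], [spread glottis], [voice], …) stay as in /p/.
Among the inventory, only /k/ has exactly this specification, giving the surface form [dokkʰəmi].

[dokkʰəmi]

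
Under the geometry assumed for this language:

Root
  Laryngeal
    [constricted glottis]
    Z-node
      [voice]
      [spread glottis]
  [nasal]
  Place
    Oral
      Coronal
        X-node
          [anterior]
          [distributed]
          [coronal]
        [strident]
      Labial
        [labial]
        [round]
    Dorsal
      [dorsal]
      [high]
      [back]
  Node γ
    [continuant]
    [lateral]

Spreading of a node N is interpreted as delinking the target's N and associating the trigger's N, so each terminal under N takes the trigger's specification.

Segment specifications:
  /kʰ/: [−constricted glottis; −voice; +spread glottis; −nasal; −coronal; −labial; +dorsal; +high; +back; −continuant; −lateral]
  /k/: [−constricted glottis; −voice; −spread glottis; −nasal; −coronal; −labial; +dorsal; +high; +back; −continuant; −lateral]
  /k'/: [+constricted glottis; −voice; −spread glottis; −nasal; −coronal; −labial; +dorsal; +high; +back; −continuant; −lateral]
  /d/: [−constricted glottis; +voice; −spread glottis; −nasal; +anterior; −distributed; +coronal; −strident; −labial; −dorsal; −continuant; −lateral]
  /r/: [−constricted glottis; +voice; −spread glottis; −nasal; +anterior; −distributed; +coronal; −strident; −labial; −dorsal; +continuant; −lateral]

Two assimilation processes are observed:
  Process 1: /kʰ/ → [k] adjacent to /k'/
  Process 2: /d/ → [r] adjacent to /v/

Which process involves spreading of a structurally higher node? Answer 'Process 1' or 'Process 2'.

Process 2

Process 1: the feature that changes is [spread glottis]; the minimal node is [spread glottis] (depth 3).
Process 2 alters [continuant]; the lowest dominating node is [continuant] (depth 2 from Root).
Depth 2 < depth 3; Process 2 involves the structurally higher constituent [continuant].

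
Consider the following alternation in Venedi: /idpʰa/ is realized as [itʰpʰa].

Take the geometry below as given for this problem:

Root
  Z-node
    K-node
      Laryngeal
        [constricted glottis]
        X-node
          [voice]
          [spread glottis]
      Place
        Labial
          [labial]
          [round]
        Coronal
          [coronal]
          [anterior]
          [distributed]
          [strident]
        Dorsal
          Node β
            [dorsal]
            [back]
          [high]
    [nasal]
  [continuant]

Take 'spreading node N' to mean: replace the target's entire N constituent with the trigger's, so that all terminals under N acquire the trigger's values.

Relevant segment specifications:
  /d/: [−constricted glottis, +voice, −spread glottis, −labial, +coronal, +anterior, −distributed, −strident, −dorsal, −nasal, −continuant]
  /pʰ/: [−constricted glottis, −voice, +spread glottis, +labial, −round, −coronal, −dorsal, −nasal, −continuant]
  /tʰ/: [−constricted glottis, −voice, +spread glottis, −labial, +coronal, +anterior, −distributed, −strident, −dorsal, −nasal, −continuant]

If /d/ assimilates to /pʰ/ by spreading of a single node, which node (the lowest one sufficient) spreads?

The alternation /d/ → [tʰ] changes [voice], [spread glottis] and nothing else.
The smallest constituent containing every changed terminal is X-node — each of its daughters lacks at least one of the affected features.
If X-node spreads, every terminal under it takes /pʰ/'s value, producing [tʰ] as observed.
Features on which the two segments disagree outside X-node, such as [coronal], [labial], are unchanged — nothing dominating them spread, and X-node is the minimal sufficient constituent.

X-node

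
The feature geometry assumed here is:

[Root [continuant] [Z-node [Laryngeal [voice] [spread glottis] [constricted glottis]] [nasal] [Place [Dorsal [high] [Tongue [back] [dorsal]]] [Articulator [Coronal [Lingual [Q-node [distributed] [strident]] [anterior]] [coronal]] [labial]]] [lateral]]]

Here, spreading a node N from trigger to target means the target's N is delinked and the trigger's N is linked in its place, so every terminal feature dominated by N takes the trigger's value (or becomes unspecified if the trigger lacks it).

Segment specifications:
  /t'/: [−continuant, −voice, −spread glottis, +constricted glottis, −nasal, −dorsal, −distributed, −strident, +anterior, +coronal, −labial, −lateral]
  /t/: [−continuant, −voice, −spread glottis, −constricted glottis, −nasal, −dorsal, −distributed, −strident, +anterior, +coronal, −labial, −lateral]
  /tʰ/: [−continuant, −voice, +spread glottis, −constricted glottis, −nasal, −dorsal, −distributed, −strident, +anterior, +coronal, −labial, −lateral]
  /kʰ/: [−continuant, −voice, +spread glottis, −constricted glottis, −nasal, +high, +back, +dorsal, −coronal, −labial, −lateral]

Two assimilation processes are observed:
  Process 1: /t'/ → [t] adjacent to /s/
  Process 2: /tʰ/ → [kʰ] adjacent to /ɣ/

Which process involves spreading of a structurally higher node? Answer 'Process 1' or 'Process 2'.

Process 1: the feature that changes is [constricted glottis]; the minimal node is [constricted glottis] (depth 3).
In Process 2, [coronal], [anterior], [distributed], [strident], [dorsal], [high], [back] change, so the minimal spreading node is Place at depth 2.
Depth 2 < depth 3; Process 2 involves the structurally higher constituent Place.

Process 2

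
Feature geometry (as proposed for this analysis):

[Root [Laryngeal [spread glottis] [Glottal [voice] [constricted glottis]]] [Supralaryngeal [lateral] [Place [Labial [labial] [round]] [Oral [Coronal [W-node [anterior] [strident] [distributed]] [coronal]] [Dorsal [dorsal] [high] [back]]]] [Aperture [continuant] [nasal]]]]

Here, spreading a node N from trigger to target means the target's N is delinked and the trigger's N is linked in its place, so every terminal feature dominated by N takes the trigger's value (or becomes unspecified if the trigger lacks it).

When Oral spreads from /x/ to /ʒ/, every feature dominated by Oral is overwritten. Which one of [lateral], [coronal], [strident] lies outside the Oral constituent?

[lateral]

The terminals dominated by Oral are [anterior], [strident], [distributed], [coronal], [dorsal], [high], [back].
Of the listed options, [coronal], [strident] are among these and would be overwritten by spreading Oral.
But [lateral] is a dependent of Supralaryngeal, outside Oral; it is therefore untouched by the spreading.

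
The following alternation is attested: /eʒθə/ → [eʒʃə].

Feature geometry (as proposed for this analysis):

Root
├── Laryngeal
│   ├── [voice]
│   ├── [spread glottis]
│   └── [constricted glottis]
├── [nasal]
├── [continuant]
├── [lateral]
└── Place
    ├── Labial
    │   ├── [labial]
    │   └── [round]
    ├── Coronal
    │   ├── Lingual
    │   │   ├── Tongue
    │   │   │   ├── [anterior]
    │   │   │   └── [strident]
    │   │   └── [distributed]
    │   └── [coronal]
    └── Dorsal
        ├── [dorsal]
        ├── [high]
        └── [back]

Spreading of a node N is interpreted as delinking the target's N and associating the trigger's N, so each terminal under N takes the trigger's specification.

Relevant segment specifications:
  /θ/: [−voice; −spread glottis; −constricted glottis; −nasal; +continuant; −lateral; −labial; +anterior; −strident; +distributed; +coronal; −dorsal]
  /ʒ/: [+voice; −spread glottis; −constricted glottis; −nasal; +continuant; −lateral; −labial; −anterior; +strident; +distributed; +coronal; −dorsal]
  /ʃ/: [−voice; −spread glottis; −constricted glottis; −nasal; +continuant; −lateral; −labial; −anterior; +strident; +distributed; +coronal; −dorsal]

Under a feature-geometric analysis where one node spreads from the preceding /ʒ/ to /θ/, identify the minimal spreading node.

Tongue

Comparing /θ/ with its surface form [ʃ], the features that change are [anterior], [strident].
In this geometry the lowest node dominating all of them is Tongue: every daughter of Tongue dominates only a proper subset, so no lower node suffices.
If Tongue spreads, every terminal under it takes /ʒ/'s value, producing [ʃ] as observed.
[voice], a feature on which the two segments disagree outside Tongue, is unchanged — nothing dominating it spread, and Tongue is the minimal sufficient constituent.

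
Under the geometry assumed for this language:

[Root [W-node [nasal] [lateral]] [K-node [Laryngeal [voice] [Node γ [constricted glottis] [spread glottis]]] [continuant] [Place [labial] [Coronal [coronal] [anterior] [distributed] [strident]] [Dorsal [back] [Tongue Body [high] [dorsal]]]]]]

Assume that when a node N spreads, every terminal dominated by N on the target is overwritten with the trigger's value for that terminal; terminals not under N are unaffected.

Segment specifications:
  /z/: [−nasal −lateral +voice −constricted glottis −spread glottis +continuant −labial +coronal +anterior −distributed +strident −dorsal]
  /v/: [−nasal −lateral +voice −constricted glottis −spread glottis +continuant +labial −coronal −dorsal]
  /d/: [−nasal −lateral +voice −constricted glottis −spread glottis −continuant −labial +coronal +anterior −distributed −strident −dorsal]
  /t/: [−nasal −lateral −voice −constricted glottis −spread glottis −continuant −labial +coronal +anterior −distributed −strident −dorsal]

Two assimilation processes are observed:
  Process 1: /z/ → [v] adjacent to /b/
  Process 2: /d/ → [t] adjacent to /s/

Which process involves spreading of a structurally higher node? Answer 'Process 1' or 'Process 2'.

Process 1

Process 1: the features that change are [labial], [coronal], [anterior], [distributed], [strident]; the minimal node is Place (depth 2).
In Process 2, [voice] changes, so the minimal spreading node is [voice] at depth 3.
Depth 2 < depth 3; Process 1 involves the structurally higher constituent Place.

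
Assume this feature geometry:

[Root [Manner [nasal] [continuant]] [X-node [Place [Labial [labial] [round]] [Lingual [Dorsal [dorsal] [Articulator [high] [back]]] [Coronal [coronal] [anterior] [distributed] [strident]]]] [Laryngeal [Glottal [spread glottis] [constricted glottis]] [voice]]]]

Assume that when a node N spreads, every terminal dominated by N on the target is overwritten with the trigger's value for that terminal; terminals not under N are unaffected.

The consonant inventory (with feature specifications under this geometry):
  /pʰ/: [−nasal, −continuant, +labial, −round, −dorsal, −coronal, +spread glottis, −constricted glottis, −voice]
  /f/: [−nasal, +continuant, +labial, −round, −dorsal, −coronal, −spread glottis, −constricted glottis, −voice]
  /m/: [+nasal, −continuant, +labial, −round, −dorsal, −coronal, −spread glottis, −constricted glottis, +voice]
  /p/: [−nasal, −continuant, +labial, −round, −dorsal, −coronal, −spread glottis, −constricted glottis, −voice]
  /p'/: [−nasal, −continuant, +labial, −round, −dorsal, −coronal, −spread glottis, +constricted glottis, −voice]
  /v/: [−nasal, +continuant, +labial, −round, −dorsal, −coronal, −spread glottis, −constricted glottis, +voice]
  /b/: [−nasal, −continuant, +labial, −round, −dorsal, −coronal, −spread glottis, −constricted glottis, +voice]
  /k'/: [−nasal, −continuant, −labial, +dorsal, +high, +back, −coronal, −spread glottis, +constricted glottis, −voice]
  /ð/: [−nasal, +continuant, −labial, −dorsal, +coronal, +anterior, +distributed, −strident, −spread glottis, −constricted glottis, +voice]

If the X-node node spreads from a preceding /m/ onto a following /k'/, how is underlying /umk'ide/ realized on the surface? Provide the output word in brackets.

Terminals under X-node in this geometry: [labial], [round], [dorsal], [high], [back], [coronal], [anterior], [distributed], [strident], [spread glottis], [constricted glottis], [voice].
The target acquires /m/'s values for everything under X-node — [+labial], [−round], [−dorsal], [−coronal], [−spread glottis], [−constricted glottis], [+voice] — while keeping its own [nasal], [continuant].
Among the inventory, only /b/ has exactly this specification, giving the surface form [umbide].

[umbide]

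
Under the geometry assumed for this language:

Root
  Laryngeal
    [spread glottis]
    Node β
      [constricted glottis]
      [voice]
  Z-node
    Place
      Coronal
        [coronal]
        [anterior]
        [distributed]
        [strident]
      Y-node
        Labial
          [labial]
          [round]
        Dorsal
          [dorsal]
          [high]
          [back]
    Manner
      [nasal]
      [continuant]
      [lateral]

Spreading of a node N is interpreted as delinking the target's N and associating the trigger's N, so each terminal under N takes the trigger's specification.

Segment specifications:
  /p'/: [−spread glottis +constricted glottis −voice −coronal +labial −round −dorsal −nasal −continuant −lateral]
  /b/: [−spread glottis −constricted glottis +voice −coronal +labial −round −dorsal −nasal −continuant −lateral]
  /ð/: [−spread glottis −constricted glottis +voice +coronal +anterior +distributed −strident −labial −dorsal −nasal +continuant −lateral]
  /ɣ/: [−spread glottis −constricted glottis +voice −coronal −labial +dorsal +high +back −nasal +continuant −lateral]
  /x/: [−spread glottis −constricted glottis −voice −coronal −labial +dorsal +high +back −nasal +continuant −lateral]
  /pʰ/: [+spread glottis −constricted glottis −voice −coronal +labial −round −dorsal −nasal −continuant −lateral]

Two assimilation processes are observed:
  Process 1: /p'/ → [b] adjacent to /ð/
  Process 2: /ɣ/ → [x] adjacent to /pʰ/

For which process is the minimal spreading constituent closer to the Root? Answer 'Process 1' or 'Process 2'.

In Process 1, [voice], [constricted glottis] change, so the minimal spreading node is Node β at depth 2.
Process 2 alters [voice]; the lowest dominating node is [voice] (depth 3 from Root).
Depth 2 < depth 3; Process 1 involves the structurally higher constituent Node β.

Process 1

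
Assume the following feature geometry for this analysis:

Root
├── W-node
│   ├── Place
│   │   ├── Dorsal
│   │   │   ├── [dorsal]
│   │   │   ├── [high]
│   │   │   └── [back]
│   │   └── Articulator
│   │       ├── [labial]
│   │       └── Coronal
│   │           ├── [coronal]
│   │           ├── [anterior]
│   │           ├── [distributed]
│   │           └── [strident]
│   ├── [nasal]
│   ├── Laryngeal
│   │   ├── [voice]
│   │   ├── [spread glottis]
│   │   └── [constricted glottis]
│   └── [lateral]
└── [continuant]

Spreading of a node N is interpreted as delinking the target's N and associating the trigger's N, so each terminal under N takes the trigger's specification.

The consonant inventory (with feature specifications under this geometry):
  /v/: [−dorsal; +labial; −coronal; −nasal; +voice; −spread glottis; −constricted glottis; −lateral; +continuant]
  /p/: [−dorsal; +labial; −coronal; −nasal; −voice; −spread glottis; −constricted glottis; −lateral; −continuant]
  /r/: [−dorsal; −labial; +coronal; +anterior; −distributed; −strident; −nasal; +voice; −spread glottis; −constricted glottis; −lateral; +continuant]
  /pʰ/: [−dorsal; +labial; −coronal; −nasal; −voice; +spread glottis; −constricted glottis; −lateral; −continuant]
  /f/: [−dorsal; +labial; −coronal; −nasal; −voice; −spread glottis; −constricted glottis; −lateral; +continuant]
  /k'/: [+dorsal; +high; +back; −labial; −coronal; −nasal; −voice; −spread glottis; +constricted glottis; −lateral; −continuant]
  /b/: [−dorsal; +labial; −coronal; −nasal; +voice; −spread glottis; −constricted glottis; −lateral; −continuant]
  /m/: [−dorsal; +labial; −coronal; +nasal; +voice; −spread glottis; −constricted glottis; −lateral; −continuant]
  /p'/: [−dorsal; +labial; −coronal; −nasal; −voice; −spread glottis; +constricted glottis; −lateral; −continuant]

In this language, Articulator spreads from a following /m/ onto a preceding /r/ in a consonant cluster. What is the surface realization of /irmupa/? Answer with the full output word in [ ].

The Articulator node dominates the terminals [labial], [coronal], [anterior], [distributed], [strident].
After delinking /r/'s Articulator and linking /m/'s, the affected terminals become [+labial], [−coronal]; [dorsal], [nasal], [voice], … (outside Articulator) are retained from /r/.
This feature bundle is that of [v], so /irmupa/ surfaces as [ivmupa].

[ivmupa]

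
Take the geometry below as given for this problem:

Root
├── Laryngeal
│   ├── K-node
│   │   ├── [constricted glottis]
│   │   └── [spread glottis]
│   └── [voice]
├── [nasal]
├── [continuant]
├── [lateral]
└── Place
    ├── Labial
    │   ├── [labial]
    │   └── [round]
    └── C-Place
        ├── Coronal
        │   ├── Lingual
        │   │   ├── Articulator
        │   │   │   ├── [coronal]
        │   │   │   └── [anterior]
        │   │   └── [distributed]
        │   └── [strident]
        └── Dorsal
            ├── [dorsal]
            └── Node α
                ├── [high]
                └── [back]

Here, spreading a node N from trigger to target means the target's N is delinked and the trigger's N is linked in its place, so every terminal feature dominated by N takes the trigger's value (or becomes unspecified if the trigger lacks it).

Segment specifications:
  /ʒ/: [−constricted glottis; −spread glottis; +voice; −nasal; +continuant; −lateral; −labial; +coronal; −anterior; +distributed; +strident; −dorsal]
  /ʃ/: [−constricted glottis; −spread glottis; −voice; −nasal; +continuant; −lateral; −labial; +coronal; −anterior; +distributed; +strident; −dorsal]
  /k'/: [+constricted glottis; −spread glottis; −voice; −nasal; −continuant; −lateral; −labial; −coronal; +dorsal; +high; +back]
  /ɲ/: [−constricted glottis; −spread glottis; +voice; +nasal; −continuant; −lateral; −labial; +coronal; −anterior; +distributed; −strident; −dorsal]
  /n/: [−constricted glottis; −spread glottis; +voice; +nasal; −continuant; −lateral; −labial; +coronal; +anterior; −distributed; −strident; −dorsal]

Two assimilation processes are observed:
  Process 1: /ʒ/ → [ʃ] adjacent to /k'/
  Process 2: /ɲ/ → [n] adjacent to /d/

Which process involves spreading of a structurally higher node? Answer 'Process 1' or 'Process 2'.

Process 1

Process 1: the feature that changes is [voice]; the minimal node is [voice] (depth 2).
Process 2 alters [anterior], [distributed]; the lowest common ancestor is Lingual (depth 4 from Root).
Depth 2 < depth 4; Process 1 involves the structurally higher constituent [voice].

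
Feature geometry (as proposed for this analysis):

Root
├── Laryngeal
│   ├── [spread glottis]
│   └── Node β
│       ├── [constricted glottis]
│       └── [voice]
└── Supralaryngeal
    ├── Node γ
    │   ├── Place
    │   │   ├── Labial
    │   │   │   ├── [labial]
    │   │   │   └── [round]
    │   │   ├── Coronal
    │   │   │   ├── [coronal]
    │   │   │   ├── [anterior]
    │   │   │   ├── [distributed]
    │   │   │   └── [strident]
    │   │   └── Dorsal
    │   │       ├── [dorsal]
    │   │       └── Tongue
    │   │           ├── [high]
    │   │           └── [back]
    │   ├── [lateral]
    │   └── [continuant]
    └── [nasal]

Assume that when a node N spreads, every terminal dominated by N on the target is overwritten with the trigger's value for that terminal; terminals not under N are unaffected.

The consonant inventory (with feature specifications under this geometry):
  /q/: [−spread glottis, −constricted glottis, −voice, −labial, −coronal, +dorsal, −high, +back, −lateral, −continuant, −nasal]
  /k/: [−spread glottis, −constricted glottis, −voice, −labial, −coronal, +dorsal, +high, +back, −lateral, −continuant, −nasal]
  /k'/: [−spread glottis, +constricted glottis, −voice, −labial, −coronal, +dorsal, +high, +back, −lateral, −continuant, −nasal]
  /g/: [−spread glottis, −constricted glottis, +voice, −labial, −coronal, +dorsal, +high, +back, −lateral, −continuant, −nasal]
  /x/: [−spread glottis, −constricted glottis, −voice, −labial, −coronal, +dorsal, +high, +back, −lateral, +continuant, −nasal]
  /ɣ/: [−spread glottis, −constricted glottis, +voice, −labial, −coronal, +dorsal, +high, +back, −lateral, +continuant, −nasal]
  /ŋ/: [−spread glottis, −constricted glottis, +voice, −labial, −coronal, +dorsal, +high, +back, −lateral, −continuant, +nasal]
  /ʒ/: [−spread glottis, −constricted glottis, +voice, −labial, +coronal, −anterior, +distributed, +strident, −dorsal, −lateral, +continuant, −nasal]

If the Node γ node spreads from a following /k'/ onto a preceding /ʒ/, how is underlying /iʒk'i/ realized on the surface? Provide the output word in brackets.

[igk'i]

Node γ immediately or transitively dominates [labial], [round], [coronal], [anterior], [distributed], [strident], [dorsal], [high], [back], [lateral], [continuant].
After delinking /ʒ/'s Node γ and linking /k'/'s, the affected terminals become [−labial], [−coronal], [+dorsal], [+high], [+back], [−lateral], [−continuant]; [spread glottis], [constricted glottis], [voice], … (outside Node γ) are retained from /ʒ/.
Among the inventory, only /g/ has exactly this specification, giving the surface form [igk'i].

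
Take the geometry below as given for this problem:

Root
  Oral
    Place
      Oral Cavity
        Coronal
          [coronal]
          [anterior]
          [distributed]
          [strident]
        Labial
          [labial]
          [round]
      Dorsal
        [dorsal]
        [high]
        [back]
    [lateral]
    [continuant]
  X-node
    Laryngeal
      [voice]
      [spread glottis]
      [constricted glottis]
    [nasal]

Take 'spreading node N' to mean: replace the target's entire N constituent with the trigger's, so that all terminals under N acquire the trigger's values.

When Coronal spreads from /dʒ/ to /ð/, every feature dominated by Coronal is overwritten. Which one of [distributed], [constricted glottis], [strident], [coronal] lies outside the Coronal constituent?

Under this geometry, Coronal contains [coronal], [anterior], [distributed], [strident].
Of the listed options, [coronal], [strident], [distributed] are among these and would be overwritten by spreading Coronal.
[constricted glottis] is not within the Coronal subtree (it hangs from Laryngeal), so /ð/'s [constricted glottis] value survives.

[constricted glottis]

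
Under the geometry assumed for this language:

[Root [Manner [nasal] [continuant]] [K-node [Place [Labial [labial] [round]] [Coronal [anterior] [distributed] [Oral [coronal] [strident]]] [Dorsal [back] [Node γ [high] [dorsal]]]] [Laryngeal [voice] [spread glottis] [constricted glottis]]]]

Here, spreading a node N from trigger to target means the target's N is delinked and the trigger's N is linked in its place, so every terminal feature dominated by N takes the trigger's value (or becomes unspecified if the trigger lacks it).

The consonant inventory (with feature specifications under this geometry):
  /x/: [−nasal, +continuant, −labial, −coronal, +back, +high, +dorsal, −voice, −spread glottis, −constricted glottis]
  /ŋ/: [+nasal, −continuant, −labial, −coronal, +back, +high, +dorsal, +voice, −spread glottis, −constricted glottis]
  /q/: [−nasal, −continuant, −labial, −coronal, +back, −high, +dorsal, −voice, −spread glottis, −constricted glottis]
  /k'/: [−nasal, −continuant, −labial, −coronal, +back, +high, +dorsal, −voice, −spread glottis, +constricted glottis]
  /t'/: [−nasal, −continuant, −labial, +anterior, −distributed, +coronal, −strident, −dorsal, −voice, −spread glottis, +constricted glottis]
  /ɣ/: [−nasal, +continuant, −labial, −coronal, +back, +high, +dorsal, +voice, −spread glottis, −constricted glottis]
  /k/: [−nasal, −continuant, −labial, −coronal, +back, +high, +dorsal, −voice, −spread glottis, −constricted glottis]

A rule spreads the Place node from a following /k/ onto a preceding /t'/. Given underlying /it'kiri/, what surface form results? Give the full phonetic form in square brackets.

[ik'kiri]

The Place node dominates the terminals [labial], [round], [anterior], [distributed], [coronal], [strident], [back], [high], [dorsal].
Spreading Place from /k/ onto /t'/ replaces those values with /k/'s: [−labial], [−coronal], [+back], [+high], [+dorsal]. Features outside Place ([nasal], [continuant], [voice], …) stay as in /t'/.
This feature bundle is that of [k'], so /it'kiri/ surfaces as [ik'kiri].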